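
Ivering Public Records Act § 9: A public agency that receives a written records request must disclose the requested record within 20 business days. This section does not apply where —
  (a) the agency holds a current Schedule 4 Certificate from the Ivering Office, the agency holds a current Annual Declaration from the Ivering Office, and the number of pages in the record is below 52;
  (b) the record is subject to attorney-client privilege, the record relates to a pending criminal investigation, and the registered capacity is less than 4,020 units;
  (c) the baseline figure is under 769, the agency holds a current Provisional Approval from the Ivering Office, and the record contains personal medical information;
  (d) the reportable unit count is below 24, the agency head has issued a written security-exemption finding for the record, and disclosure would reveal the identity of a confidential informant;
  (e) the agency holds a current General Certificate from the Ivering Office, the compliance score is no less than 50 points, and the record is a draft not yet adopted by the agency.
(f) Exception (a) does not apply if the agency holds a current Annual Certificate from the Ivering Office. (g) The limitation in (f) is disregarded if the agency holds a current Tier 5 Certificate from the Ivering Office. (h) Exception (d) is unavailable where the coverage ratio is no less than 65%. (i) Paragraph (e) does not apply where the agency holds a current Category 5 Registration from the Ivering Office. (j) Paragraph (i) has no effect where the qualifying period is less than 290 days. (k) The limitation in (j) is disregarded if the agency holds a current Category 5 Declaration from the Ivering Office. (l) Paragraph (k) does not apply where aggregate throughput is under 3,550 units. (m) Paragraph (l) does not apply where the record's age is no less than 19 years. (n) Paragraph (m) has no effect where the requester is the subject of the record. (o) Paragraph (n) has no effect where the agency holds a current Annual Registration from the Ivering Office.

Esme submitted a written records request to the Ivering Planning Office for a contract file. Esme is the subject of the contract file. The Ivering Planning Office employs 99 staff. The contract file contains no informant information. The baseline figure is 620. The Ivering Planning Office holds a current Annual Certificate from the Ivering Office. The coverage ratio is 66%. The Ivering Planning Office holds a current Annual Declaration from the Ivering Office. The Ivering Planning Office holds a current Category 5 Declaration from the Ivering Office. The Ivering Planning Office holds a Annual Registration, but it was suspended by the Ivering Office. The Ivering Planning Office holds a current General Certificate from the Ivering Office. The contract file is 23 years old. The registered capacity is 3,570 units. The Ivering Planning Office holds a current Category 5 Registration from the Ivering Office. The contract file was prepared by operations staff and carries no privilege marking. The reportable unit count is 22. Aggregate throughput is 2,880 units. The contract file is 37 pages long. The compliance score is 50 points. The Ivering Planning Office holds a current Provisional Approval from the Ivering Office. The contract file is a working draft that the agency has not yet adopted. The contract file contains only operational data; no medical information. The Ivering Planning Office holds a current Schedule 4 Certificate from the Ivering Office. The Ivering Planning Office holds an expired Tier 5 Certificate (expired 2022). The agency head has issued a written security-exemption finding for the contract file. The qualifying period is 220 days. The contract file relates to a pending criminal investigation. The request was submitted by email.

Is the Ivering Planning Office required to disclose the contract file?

Exception (a): a current Schedule 4 Certificate is held; a current Annual Declaration is held; the number of pages in the record is 37, below the 52 limit — every condition holds. Turning to paragraphs (f)–(g): (f) applies — a current Annual Certificate is held. (g) does not operate here (there is no Tier 5 Certificate in force), so (f) stands. So (a) is unavailable.
Exception (b) does not apply: the contract file carries no privilege marking.
Exception (c) does not apply: the contract file contains only operational data.
Exception (d) fails — the contract file contains no informant information.
Exception (e): a current General Certificate is held; the compliance score is 50 points, meeting the 50 points threshold; the contract file is an unadopted draft — every condition holds. As to paragraphs (i)–(o): (i) is triggered (a current Category 5 Registration is held), but is overridden by (j): (j) operates against (i): the qualifying period is 220 days, less than the 290 days limit. (k) is triggered (a current Category 5 Declaration is held), but is itself disapplied by (l): (l) operates against (k): aggregate throughput is 2,880 units, under the 3,550 units limit. (m) would limit (l) — the record's age is 23 years, meeting the 19 years threshold — but (n) sets (m) aside: (n) is triggered — Esme is the subject of the contract file. (o) is not triggered (no current Annual Registration is held), so (n) stands. So (e) applies.

No — exception (e) applies; the Ivering Planning Office is not required to disclose the contract file.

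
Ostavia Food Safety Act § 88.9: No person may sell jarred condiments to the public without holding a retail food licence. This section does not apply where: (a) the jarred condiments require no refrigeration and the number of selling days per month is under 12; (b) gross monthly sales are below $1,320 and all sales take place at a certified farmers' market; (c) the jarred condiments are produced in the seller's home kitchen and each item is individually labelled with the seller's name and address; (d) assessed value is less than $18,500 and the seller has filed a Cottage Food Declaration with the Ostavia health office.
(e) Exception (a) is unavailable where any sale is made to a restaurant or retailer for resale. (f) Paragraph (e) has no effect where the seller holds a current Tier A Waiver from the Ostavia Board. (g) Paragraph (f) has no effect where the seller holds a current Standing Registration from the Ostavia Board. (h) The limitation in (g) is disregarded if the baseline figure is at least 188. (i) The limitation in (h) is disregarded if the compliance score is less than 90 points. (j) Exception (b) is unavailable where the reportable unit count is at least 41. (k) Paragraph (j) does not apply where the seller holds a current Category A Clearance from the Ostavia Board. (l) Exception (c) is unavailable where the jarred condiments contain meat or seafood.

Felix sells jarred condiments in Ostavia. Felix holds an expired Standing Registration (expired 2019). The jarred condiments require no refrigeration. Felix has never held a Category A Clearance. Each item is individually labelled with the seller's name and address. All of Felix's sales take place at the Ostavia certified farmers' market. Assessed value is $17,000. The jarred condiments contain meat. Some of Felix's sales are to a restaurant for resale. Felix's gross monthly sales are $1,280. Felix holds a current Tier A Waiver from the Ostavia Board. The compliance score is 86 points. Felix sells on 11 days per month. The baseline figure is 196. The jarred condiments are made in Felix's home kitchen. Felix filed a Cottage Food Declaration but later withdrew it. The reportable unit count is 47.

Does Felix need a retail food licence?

No — exception (a) applies; Felix is not required to hold a retail food licence.

Exception (a)'s conditions are all satisfied: the jarred condiments are shelf-stable; the number of selling days per month is 11, under the 12 limit. Considering the limiting provisions: (e) operates (some sales are to a restaurant for resale), but is itself disapplied by (f): (f) is triggered — a current Tier A Waiver is held. (g), which would lift (f), does not operate here — there is no Standing Registration in force. (a) remains available.
Exception (b) is satisfied on its face — gross monthly sales are $1,280, below the $1,320 limit; all sales are at a certified farmers' market. However, paragraphs (j)–(k) must be considered: (j) operates — the reportable unit count is 47, meeting the 41 threshold. (k) is not triggered (the Category A Clearance is not current), so (j) stands. (b) is therefore removed.
Exception (c)'s conditions are all satisfied: the jarred condiments are home-kitchen produced; items are individually labelled. Turning to paragraph (l): (l) is engaged — the jarred condiments contain meat. So (c) is unavailable.
Exception (d) requires that the seller has filed a Cottage Food Declaration with the Ostavia health office; but the Cottage Food Declaration was withdrawn, so (d) is unavailable.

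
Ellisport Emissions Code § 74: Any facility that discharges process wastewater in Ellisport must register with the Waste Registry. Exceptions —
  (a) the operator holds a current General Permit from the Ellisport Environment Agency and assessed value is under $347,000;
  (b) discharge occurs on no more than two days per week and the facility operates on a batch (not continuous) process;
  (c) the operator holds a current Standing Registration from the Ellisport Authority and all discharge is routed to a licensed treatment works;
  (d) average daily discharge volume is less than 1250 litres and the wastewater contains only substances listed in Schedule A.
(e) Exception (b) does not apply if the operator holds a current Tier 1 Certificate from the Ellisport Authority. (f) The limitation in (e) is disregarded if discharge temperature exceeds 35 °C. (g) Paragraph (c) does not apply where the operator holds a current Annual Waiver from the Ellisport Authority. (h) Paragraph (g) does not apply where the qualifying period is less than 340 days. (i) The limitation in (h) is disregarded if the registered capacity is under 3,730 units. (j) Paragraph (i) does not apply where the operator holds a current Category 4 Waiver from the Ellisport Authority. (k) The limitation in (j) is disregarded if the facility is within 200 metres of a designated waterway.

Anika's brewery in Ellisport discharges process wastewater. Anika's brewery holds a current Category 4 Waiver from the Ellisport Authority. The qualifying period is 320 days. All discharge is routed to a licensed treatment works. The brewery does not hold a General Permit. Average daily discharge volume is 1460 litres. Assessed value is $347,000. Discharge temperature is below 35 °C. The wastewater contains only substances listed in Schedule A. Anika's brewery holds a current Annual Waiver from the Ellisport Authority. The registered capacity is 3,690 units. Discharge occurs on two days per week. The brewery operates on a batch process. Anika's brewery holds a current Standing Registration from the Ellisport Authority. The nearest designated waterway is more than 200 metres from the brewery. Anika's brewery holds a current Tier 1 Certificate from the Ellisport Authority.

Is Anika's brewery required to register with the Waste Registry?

Exception (a) requires that the operator holds a current General Permit from the Ellisport Environment Agency; but no General Permit is held, so (a) is unavailable.
All of (b)'s requirements are met (discharge occurs on no more than two days per week; the facility operates on a batch process). But: (e) operates against (b): a current Tier 1 Certificate is held. (f) is not triggered (discharge temperature is below 35 °C), so (e) stands. So (b) is unavailable.
All of (c)'s requirements are met (a current Standing Registration is held; discharge is routed to a licensed treatment works). Applying paragraphs (g)–(k): (g) is triggered (a current Annual Waiver is held), but yields to (h): (h) operates against (g): the qualifying period is 320 days, less than the 340 days limit. (i) is triggered (the registered capacity is 3,690 units, under the 3,730 units limit), but is displaced by (j): (j) operates — a current Category 4 Waiver is held. (k), which would lift (j), does not operate here — the brewery is more than 200 m from any designated waterway. (c) remains available.
Exception (d) requires that average daily discharge volume is less than 1250 litres; but average daily discharge volume is 1460 litres, not less than 1250 litres, so (d) is unavailable.

No — exception (c) applies; Anika's brewery is not required to register with the Waste Registry.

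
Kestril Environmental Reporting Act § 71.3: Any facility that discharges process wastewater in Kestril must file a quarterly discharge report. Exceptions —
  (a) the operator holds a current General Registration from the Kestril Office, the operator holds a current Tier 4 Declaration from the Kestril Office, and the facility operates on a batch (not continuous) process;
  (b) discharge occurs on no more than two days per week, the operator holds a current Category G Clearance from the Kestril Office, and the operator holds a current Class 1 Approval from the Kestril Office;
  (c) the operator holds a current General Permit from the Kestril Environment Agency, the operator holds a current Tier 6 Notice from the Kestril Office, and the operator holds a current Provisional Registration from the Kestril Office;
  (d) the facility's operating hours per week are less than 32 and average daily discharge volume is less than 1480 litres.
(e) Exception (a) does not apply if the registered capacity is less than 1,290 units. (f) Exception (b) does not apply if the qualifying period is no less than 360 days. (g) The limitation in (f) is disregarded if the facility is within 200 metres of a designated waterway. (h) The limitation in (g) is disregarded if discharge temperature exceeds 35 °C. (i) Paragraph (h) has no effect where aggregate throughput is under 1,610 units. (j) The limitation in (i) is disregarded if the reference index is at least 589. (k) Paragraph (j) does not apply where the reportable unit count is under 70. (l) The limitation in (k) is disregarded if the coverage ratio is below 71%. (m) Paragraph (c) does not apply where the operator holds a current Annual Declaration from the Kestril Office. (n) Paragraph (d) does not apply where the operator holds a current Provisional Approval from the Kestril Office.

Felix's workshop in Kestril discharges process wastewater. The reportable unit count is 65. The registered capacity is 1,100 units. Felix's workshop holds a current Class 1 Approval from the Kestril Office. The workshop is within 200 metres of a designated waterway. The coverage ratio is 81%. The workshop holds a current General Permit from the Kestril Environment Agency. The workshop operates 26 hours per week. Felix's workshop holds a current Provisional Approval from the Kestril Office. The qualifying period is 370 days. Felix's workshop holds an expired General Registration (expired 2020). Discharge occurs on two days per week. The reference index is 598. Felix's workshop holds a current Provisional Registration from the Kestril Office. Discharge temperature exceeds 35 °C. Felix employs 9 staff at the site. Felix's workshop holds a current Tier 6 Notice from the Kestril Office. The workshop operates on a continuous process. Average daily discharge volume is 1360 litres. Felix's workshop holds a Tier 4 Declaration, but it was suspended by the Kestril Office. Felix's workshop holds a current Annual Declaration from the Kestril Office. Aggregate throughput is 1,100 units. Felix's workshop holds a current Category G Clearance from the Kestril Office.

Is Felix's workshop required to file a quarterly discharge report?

Exception (a) requires that the operator holds a current General Registration from the Kestril Office; but the General Registration is not current, so (a) is unavailable.
Exception (b): discharge occurs on no more than two days per week; a current Category G Clearance is held; a current Class 1 Approval is held — every condition holds. As to paragraphs (f)–(l): (f) is engaged (the qualifying period is 370 days, meeting the 360 days threshold), but is set aside by (g): (g) operates against (f): the workshop is within 200 m of a designated waterway. (h) would limit (g) — discharge temperature exceeds 35 °C — but (i) sets (h) aside: (i) operates against (h): aggregate throughput is 1,100 units, under the 1,610 units limit. (j) would limit (i) — the reference index is 598, meeting the 589 threshold — but (k) sets (j) aside: (k) is triggered — the reportable unit count is 65, under the 70 limit. (l), which would lift (k), is not triggered — the coverage ratio is 81%, not below 71%. Exception (b) stands.
Exception (c): a current General Permit is held; a current Tier 6 Notice is held; a current Provisional Registration is held — every condition holds. However, paragraph (m) must be considered: (m) operates against (c): a current Annual Declaration is held. Exception (c) does not apply.
Exception (d): the facility's operating hours per week are 26, less than the 32 limit; average daily discharge volume is 1360 litres, less than the 1480 litres limit — every condition holds. Turning to paragraph (n): (n) operates against (d): a current Provisional Approval is held. Exception (d) does not apply.

No — exception (b) applies; Felix's workshop is not required to file a quarterly discharge report.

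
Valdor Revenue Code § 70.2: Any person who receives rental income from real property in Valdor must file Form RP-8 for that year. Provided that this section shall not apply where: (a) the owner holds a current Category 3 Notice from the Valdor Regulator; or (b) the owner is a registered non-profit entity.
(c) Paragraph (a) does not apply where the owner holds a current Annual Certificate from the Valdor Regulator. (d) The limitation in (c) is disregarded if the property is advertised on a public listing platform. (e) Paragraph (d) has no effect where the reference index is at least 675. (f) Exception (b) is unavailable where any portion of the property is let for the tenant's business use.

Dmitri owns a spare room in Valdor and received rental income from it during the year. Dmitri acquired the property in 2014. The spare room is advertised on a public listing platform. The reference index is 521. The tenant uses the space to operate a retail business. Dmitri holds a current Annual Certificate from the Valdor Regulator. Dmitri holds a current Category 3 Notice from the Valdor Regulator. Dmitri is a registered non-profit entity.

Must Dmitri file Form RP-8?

No — exception (a) applies; Dmitri is not required to file Form RP-8.

Exception (a) is satisfied on its face — a current Category 3 Notice is held. As to paragraphs (c)–(e): (c) would limit (a) — a current Annual Certificate is held — but (d) sets (c) aside: (d) is engaged — the property is publicly advertised. (e), which would lift (d), is inapplicable — the reference index is 521, short of 675. Exception (a) stands.
All of (b)'s requirements are met (Dmitri is a registered non-profit). Turning to paragraph (f): (f) operates against (b): the space is let for business use. Exception (b) does not apply.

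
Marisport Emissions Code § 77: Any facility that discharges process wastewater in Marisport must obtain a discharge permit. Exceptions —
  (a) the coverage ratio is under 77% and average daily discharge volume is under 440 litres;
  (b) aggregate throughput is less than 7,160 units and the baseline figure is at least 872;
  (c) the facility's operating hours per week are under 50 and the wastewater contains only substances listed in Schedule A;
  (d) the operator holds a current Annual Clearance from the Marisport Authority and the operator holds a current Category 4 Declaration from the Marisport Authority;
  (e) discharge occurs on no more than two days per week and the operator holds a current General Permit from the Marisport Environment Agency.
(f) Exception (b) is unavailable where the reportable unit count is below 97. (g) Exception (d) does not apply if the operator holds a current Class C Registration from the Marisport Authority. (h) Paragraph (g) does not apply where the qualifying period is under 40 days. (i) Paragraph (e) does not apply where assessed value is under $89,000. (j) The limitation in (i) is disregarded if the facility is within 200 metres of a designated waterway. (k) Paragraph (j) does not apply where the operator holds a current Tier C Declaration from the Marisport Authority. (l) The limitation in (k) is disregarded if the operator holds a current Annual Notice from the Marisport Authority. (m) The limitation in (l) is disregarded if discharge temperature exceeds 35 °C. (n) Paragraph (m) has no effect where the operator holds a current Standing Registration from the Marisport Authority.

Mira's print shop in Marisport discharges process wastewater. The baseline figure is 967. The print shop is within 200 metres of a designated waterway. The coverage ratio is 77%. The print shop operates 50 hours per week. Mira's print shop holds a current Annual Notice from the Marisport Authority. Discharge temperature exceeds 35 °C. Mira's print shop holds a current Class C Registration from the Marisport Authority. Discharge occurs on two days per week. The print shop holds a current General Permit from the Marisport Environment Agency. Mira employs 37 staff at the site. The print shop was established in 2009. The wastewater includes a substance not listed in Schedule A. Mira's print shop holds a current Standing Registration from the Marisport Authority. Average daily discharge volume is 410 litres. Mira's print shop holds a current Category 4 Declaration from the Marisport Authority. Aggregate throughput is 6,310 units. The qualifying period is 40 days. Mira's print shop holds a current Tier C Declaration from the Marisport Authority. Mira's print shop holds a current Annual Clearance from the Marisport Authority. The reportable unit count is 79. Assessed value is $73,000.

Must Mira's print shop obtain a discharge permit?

No — exception (e) applies; Mira's print shop is not required to obtain a discharge permit.

Exception (a) does not apply: the coverage ratio is 77%, not under 77%.
All of (b)'s requirements are met (aggregate throughput is 6,310 units, less than the 7,160 units limit; the baseline figure is 967, meeting the 872 threshold). But: (f) is engaged — the reportable unit count is 79, below the 97 limit. So (b) is unavailable.
Exception (c) fails — the facility's operating hours per week are 50, not under 50.
Exception (d) is satisfied on its face — a current Annual Clearance is held; a current Category 4 Declaration is held. But: (g) operates against (d): a current Class C Registration is held. (h), which would lift (g), is inapplicable — the qualifying period is 40 days, not under 40 days. Exception (d) does not apply.
Exception (e) is satisfied on its face — discharge occurs on no more than two days per week; a current General Permit is held. Under paragraphs (i)–(n): (i) is engaged (assessed value is $73,000, under the $89,000 limit), but is displaced by (j): (j) applies — the print shop is within 200 m of a designated waterway. (k) operates (a current Tier C Declaration is held), but is set aside by (l): (l) operates against (k): a current Annual Notice is held. (m) would limit (l) — discharge temperature exceeds 35 °C — but (n) sets (m) aside: (n) operates against (m): a current Standing Registration is held. So (e) applies.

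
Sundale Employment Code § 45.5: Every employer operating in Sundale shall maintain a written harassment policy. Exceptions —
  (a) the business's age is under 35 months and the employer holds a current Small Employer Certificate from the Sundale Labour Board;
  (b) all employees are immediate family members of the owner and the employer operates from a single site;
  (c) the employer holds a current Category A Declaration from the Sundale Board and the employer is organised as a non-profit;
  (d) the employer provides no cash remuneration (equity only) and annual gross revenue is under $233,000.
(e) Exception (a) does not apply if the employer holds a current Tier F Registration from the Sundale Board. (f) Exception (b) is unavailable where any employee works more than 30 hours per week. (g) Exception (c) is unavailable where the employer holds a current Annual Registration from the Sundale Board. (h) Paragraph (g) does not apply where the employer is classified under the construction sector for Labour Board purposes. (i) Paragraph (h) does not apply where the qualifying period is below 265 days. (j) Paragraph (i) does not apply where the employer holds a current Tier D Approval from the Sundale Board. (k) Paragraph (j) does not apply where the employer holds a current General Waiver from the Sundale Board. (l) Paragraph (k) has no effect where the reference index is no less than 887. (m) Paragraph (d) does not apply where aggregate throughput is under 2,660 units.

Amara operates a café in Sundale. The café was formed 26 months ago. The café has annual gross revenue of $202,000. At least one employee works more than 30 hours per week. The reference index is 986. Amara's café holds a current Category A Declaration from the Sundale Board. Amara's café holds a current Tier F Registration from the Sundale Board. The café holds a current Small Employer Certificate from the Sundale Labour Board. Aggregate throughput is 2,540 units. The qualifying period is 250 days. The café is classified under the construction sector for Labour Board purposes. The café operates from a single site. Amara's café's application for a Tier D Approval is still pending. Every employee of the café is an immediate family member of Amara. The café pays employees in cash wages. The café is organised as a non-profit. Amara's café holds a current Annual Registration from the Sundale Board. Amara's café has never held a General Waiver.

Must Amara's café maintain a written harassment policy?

Exception (a)'s conditions are all satisfied: the business's age is 26 months, under the 35 months limit; a current Small Employer Certificate is held. But applying paragraph (e): (e) operates against (a): a current Tier F Registration is held. Exception (a) does not apply.
Exception (b)'s conditions are all satisfied: every employee is an immediate family member; the employer operates from a single site. But: (f) operates against (b): at least one employee exceeds 30 hours/week. Exception (b) does not apply.
All of (c)'s requirements are met (a current Category A Declaration is held; the employer is a non-profit). But applying paragraphs (g)–(l): (g) operates against (c): a current Annual Registration is held. (h) would limit (g) — the café is classified under the construction sector — but (i) sets (h) aside: (i) is triggered — the qualifying period is 250 days, below the 265 days limit. (j), which would lift (i), is not triggered — no current Tier D Approval is held. (c) is therefore removed.
Exception (d) fails — employees are paid cash wages.
No exception applies. The general rule governs.

Yes — Amara's café must maintain a written harassment policy.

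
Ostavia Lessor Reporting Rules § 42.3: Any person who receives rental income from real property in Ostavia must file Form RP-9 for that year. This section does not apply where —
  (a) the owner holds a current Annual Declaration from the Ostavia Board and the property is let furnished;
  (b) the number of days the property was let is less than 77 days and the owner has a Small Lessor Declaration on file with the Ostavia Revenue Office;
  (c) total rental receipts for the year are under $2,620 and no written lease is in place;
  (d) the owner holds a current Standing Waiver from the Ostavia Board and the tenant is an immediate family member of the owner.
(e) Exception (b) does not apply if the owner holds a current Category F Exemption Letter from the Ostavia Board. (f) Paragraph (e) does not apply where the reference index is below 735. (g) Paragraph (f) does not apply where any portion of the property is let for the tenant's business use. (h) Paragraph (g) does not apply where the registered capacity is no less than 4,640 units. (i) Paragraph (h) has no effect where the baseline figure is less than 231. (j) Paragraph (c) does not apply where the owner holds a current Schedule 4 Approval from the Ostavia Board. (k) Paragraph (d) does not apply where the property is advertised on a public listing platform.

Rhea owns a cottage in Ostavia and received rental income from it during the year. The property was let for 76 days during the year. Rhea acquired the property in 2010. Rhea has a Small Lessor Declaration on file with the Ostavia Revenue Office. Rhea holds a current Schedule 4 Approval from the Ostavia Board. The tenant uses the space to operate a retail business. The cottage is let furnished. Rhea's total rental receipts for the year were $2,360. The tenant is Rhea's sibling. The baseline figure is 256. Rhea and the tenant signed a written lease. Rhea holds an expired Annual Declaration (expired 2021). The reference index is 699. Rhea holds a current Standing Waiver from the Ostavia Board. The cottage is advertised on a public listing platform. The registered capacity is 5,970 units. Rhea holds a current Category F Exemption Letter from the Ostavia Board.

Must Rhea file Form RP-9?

No — exception (b) applies; Rhea is not required to file Form RP-9.

Exception (a) does not apply: no current Annual Declaration is held.
All of (b)'s requirements are met (the number of days the property was let is 76 days, less than the 77 days limit; a Small Lessor Declaration is on file). Considering the limiting provisions: (e) is triggered (a current Category F Exemption Letter is held), but yields to (f): (f) operates against (e): the reference index is 699, below the 735 limit. (g) applies (the space is let for business use), but yields to (h): (h) operates against (g): the registered capacity is 5,970 units, meeting the 4,640 units threshold. (i) is not engaged (the baseline figure is 256, not less than 231), so (h) stands. Exception (b) stands.
Exception (c) requires that no written lease is in place; but a written lease is in place, so (c) is unavailable.
All of (d)'s requirements are met (a current Standing Waiver is held; the tenant is an immediate family member). But applying paragraph (k): (k) is engaged — the property is publicly advertised. (d) is therefore removed.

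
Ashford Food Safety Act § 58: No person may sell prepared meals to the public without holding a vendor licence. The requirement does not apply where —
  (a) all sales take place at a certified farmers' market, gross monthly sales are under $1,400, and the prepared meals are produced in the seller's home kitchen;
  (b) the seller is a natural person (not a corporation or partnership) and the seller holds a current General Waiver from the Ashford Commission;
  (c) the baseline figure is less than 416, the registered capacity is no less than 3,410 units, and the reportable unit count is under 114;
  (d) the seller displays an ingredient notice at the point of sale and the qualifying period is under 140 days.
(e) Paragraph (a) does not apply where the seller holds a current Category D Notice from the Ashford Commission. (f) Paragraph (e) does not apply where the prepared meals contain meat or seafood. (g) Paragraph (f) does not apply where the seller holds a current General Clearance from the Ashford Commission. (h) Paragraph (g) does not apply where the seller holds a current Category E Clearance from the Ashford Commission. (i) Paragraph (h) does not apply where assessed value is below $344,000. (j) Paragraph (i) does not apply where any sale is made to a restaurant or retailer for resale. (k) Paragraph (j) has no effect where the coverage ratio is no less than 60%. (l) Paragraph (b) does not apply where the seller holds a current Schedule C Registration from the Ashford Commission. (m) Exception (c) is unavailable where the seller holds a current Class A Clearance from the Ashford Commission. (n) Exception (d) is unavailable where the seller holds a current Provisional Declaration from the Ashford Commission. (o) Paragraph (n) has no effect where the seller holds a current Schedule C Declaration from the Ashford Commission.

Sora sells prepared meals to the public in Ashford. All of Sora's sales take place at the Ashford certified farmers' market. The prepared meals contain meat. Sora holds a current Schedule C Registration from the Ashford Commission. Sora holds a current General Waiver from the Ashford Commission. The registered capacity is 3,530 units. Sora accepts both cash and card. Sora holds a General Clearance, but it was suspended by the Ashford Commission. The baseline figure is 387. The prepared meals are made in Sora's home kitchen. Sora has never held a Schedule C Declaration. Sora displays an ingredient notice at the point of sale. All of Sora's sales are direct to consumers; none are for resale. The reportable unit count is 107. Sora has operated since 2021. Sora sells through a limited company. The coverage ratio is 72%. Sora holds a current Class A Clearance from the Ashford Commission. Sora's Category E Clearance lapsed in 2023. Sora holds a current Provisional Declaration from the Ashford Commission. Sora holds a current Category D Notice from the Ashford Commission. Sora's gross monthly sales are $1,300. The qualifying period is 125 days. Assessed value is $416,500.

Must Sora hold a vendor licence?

No — exception (a) applies; Sora is not required to hold a vendor licence.

Exception (a): all sales are at a certified farmers' market; gross monthly sales are $1,300, under the $1,400 limit; the prepared meals are home-kitchen produced — every condition holds. Considering the limiting provisions: (e) operates (a current Category D Notice is held), but is displaced by (f): (f) operates — the prepared meals contain meat. (g), which would lift (f), does not operate here — no current General Clearance is held. (a) remains available.
Exception (b) fails — the seller operates through a limited company.
Exception (c): the baseline figure is 387, less than the 416 limit; the registered capacity is 3,530 units, meeting the 3,410 units threshold; the reportable unit count is 107, under the 114 limit — every condition holds. But applying paragraph (m): (m) operates against (c): a current Class A Clearance is held. So (c) is unavailable.
Exception (d): an ingredient notice is displayed; the qualifying period is 125 days, under the 140 days limit — every condition holds. Turning to paragraphs (n)–(o): (n) is triggered — a current Provisional Declaration is held. (o), which would lift (n), does not operate here — the Schedule C Declaration is not current. So (d) is unavailable.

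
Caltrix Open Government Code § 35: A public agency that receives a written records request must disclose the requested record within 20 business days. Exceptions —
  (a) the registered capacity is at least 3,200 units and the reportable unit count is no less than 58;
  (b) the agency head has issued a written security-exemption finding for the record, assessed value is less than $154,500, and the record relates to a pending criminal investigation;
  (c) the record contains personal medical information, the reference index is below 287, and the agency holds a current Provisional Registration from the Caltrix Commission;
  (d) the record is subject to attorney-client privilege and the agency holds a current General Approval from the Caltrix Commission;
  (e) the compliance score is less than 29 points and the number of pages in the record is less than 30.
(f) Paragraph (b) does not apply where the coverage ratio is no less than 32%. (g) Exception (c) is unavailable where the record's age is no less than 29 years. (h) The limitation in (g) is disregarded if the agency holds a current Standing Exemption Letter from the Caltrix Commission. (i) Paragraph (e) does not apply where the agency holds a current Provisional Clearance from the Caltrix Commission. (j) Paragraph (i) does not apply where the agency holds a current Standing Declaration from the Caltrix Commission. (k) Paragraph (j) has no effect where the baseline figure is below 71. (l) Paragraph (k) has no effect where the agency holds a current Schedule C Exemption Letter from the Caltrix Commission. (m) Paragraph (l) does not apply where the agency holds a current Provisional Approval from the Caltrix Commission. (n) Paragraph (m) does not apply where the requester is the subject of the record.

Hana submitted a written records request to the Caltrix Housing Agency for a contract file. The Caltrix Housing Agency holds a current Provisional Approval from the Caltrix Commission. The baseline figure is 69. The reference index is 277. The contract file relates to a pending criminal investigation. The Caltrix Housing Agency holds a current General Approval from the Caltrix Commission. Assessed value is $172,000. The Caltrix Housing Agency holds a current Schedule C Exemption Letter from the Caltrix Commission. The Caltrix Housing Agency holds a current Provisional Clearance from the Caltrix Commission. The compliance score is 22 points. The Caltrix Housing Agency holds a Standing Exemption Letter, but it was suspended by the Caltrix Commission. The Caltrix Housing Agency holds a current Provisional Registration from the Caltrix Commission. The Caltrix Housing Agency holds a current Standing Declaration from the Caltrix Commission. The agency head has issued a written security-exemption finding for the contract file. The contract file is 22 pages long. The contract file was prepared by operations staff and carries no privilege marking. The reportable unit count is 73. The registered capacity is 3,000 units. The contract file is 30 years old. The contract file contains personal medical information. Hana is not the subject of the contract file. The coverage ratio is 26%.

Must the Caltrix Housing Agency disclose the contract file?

Exception (a) does not apply: the registered capacity is 3,000 units, short of 3,200 units.
Exception (b) does not apply: assessed value is $172,000, not less than $154,500.
Exception (c) is satisfied on its face — the contract file contains personal medical information; the reference index is 277, below the 287 limit; a current Provisional Registration is held. However, paragraphs (g)–(h) must be considered: (g) is engaged — the record's age is 30 years, meeting the 29 years threshold. (h) does not operate here (the Standing Exemption Letter is not current), so (g) stands. Exception (c) does not apply.
Exception (d) fails — the contract file carries no privilege marking.
Exception (e) is satisfied on its face — the compliance score is 22 points, less than the 29 points limit; the number of pages in the record is 22, less than the 30 limit. But applying paragraphs (i)–(n): (i) operates — a current Provisional Clearance is held. (j) operates (a current Standing Declaration is held), but is overridden by (k): (k) operates — the baseline figure is 69, below the 71 limit. (l) would limit (k) — a current Schedule C Exemption Letter is held — but (m) sets (l) aside: (m) operates — a current Provisional Approval is held. (n) is inapplicable (Hana is not the subject of the contract file), so (m) stands. So (e) is unavailable.
No exception is made out. the Caltrix Housing Agency falls within the general rule.

Yes — the Caltrix Housing Agency must disclose the contract file.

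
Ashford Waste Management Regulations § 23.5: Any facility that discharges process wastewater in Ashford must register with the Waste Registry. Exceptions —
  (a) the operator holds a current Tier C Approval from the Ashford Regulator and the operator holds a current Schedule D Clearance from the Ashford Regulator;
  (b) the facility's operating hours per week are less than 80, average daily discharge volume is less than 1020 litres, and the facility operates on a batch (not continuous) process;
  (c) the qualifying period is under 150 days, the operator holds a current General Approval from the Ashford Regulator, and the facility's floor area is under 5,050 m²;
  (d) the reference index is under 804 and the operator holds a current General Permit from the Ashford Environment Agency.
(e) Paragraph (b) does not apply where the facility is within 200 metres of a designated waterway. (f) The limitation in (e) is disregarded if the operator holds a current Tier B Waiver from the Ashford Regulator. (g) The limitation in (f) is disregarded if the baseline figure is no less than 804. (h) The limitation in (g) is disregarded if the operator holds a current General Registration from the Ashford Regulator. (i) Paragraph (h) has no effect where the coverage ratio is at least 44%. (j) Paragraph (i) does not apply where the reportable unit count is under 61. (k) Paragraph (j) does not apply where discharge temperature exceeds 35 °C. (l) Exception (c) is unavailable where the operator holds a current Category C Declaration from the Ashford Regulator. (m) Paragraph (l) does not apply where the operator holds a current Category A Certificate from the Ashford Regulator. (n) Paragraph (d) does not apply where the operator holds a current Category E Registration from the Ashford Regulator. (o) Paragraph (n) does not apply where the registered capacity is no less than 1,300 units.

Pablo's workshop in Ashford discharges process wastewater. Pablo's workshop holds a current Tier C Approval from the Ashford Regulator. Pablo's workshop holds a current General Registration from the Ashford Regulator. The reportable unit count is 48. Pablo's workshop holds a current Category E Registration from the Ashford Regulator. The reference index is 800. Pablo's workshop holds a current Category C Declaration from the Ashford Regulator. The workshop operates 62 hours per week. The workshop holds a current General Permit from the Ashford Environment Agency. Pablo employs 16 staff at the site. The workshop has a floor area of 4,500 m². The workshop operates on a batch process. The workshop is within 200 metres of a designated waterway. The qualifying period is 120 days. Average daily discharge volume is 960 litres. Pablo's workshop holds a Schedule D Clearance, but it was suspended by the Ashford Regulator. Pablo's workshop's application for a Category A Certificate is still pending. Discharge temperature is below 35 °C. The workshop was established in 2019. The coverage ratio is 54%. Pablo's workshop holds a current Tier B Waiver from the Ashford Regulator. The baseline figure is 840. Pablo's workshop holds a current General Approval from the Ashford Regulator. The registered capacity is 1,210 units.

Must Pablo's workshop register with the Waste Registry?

No — exception (b) applies; Pablo's workshop is not required to register with the Waste Registry.

Exception (a) does not apply: there is no Schedule D Clearance in force.
Exception (b): the facility's operating hours per week are 62, less than the 80 limit; average daily discharge volume is 960 litres, less than the 1020 litres limit; the facility operates on a batch process — every condition holds. Considering the limiting provisions: (e) applies (the workshop is within 200 m of a designated waterway), but is set aside by (f): (f) is triggered — a current Tier B Waiver is held. (g) would limit (f) — the baseline figure is 840, meeting the 804 threshold — but (h) sets (g) aside: (h) applies — a current General Registration is held. (i) is engaged (the coverage ratio is 54%, meeting the 44% threshold), but is set aside by (j): (j) operates against (i): the reportable unit count is 48, under the 61 limit. (k) is not engaged (discharge temperature is below 35 °C), so (j) stands. Exception (b) stands.
Exception (c): the qualifying period is 120 days, under the 150 days limit; a current General Approval is held; the facility's floor area is 4,500 m², under the 5,050 m² limit — every condition holds. Turning to paragraphs (l)–(m): (l) operates against (c): a current Category C Declaration is held. (m), which would lift (l), is inapplicable — there is no Category A Certificate in force. (c) is therefore removed.
Exception (d)'s conditions are all satisfied: the reference index is 800, under the 804 limit; a current General Permit is held. However, paragraphs (n)–(o) must be considered: (n) operates against (d): a current Category E Registration is held. (o) does not operate here (the registered capacity is 1,210 units, short of 1,300 units), so (n) stands. So (d) is unavailable.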